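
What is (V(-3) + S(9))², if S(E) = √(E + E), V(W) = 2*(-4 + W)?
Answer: 214 - 84*√2 ≈ 95.206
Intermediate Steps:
V(W) = -8 + 2*W
S(E) = √2*√E (S(E) = √(2*E) = √2*√E)
(V(-3) + S(9))² = ((-8 + 2*(-3)) + √2*√9)² = ((-8 - 6) + √2*3)² = (-14 + 3*√2)²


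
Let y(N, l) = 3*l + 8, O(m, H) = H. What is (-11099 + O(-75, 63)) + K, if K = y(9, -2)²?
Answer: -11032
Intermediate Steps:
y(N, l) = 8 + 3*l
K = 4 (K = (8 + 3*(-2))² = (8 - 6)² = 2² = 4)
(-11099 + O(-75, 63)) + K = (-11099 + 63) + 4 = -11036 + 4 = -11032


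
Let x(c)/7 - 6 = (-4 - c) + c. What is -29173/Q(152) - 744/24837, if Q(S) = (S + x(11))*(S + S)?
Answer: -254038339/417791456 ≈ -0.60805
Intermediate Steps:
x(c) = 14 (x(c) = 42 + 7*((-4 - c) + c) = 42 + 7*(-4) = 42 - 28 = 14)
Q(S) = 2*S*(14 + S) (Q(S) = (S + 14)*(S + S) = (14 + S)*(2*S) = 2*S*(14 + S))
-29173/Q(152) - 744/24837 = -29173*1/(304*(14 + 152)) - 744/24837 = -29173/(2*152*166) - 744*1/24837 = -29173/50464 - 248/8279 = -254038339/417791456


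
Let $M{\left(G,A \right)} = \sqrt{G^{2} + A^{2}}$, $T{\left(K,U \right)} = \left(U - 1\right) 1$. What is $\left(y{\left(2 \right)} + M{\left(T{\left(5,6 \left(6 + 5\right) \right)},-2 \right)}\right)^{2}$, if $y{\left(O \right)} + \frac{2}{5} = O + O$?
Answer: $\frac{106049}{25} + \frac{36 \sqrt{4229}}{5} \approx 4710.2$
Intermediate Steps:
$T{\left(K,U \right)} = -1 + U$ ($T{\left(K,U \right)} = \left(-1 + U\right) 1 = -1 + U$)
$y{\left(O \right)} = - \frac{2}{5} + 2 O$ ($y{\left(O \right)} = - \frac{2}{5} + \left(O + O\right) = - \frac{2}{5} + 2 O$)
$M{\left(G,A \right)} = \sqrt{A^{2} + G^{2}}$
$\left(y{\left(2 \right)} + M{\left(T{\left(5,6 \left(6 + 5\right) \right)},-2 \right)}\right)^{2} = \left(\left(- \frac{2}{5} + 2 \cdot 2\right) + \sqrt{\left(-2\right)^{2} + \left(-1 + 6 \left(6 + 5\right)\right)^{2}}\right)^{2} = \left(\left(- \frac{2}{5} + 4\right) + \sqrt{4 + \left(-1 + 6 \cdot 11\right)^{2}}\right)^{2} = \left(\frac{18}{5} + \sqrt{4 + \left(-1 + 66\right)^{2}}\right)^{2} = \left(\frac{18}{5} + \sqrt{4 + 65^{2}}\right)^{2} = \left(\frac{18}{5} + \sqrt{4 + 4225}\right)^{2} = \left(\frac{18}{5} + \sqrt{4229}\right)^{2}$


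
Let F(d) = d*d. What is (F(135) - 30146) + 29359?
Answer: 17438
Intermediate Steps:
F(d) = d**2
(F(135) - 30146) + 29359 = (135**2 - 30146) + 29359 = (18225 - 30146) + 29359 = -11921 + 29359 = 17438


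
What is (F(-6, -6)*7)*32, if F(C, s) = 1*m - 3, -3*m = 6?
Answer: -1120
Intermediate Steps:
m = -2 (m = -⅓*6 = -2)
F(C, s) = -5 (F(C, s) = 1*(-2) - 3 = -2 - 3 = -5)
(F(-6, -6)*7)*32 = -5*7*32 = -35*32 = -1120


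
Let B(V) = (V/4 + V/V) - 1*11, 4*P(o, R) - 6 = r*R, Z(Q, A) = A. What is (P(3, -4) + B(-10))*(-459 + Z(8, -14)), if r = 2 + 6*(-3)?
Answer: -2365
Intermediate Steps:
r = -16 (r = 2 - 18 = -16)
P(o, R) = 3/2 - 4*R (P(o, R) = 3/2 + (-16*R)/4 = 3/2 - 4*R)
B(V) = -10 + V/4 (B(V) = (V*(¼) + 1) - 11 = (V/4 + 1) - 11 = (1 + V/4) - 11 = -10 + V/4)
(P(3, -4) + B(-10))*(-459 + Z(8, -14)) = ((3/2 - 4*(-4)) + (-10 + (¼)*(-10)))*(-459 - 14) = ((3/2 + 16) + (-10 - 5/2))*(-473) = (35/2 - 25/2)*(-473) = 5*(-473) = -2365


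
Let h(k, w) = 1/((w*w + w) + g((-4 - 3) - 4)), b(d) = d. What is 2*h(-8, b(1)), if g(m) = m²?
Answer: 2/123 ≈ 0.016260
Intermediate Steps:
h(k, w) = 1/(121 + w + w²) (h(k, w) = 1/((w*w + w) + ((-4 - 3) - 4)²) = 1/((w² + w) + (-7 - 4)²) = 1/((w + w²) + (-11)²) = 1/((w + w²) + 121) = 1/(121 + w + w²))
2*h(-8, b(1)) = 2/(121 + 1 + 1²) = 2/(121 + 1 + 1) = 2/123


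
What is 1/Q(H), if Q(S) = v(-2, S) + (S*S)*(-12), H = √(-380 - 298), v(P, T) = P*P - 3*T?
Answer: 4070/33132851 + 3*I*√678/66265702 ≈ 0.00012284 + 1.1788e-6*I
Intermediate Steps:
v(P, T) = P² - 3*T
H = I*√678 (H = √(-678) = I*√678 ≈ 26.038*I)
Q(S) = 4 - 12*S² - 3*S (Q(S) = ((-2)² - 3*S) + (S*S)*(-12) = (4 - 3*S) + S²*(-12) = (4 - 3*S) - 12*S² = 4 - 12*S² - 3*S)
1/Q(H) = 1/(4 - 12*(I*√678)² - 3*I*√678) = 1/(4 - 12*(-678) - 3*I*√678) = 1/(4 + 8136 - 3*I*√678) = 1/(8140 - 3*I*√678)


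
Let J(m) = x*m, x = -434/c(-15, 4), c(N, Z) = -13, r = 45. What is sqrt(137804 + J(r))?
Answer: sqrt(23542766)/13 ≈ 373.24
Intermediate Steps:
x = 434/13 (x = -434/(-13) = -434*(-1/13) = 434/13 ≈ 33.385)
J(m) = 434*m/13
sqrt(137804 + J(r)) = sqrt(137804 + (434/13)*45) = sqrt(137804 + 19530/13) = sqrt(1810982/13) = sqrt(23542766)/13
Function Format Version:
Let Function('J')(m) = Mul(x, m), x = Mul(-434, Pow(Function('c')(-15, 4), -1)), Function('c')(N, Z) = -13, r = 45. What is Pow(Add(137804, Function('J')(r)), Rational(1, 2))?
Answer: Mul(Rational(1, 13), Pow(23542766, Rational(1, 2))) ≈ 373.24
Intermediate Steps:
x = Rational(434, 13) (x = Mul(-434, Pow(-13, -1)) = Mul(-434, Rational(-1, 13)) = Rational(434, 13) ≈ 33.385)
Function('J')(m) = Mul(Rational(434, 13), m)
Pow(Add(137804, Function('J')(r)), Rational(1, 2)) = Pow(Add(137804, Mul(Rational(434, 13), 45)), Rational(1, 2)) = Pow(Add(137804, Rational(19530, 13)), Rational(1, 2)) = Pow(Rational(1810982, 13), Rational(1, 2)) = Mul(Rational(1, 13), Pow(23542766, Rational(1, 2)))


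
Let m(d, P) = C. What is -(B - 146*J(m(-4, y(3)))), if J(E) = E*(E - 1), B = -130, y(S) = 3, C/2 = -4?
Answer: 10642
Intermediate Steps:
C = -8 (C = 2*(-4) = -8)
m(d, P) = -8
J(E) = E*(-1 + E)
-(B - 146*J(m(-4, y(3)))) = -(-130 - (-1168)*(-1 - 8)) = -(-130 - (-1168)*(-9)) = -(-130 - 146*72) = -(-130 - 10512) = -1*(-10642) = 10642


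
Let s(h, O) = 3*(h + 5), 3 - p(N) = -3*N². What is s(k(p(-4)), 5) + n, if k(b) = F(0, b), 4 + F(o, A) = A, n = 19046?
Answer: 19202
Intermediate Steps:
F(o, A) = -4 + A
p(N) = 3 + 3*N² (p(N) = 3 - (-3)*N² = 3 + 3*N²)
k(b) = -4 + b
s(h, O) = 15 + 3*h (s(h, O) = 3*(5 + h) = 15 + 3*h)
s(k(p(-4)), 5) + n = (15 + 3*(-4 + (3 + 3*(-4)²))) + 19046 = (15 + 3*(-4 + (3 + 3*16))) + 19046 = (15 + 3*(-4 + (3 + 48))) + 19046 = (15 + 3*(-4 + 51)) + 19046 = (15 + 3*47) + 19046 = (15 + 141) + 19046 = 156 + 19046 = 19202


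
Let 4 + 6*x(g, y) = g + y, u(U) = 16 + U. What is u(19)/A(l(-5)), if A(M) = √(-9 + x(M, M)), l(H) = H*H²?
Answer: -5*I*√462/22 ≈ -4.885*I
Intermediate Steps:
x(g, y) = -⅔ + g/6 + y/6 (x(g, y) = -⅔ + (g + y)/6 = -⅔ + (g/6 + y/6) = -⅔ + g/6 + y/6)
l(H) = H³
A(M) = √(-29/3 + M/3) (A(M) = √(-9 + (-⅔ + M/6 + M/6)) = √(-9 + (-⅔ + M/3)) = √(-29/3 + M/3))
u(19)/A(l(-5)) = (16 + 19)/((√(-87 + 3*(-5)³)/3)) = 35/((√(-87 + 3*(-125))/3)) = 35/((√(-87 - 375)/3)) = 35/((√(-462)/3)) = 35/(((I*√462)/3)) = 35/((I*√462/3)) = 35*(-I*√462/154) = -5*I*√462/22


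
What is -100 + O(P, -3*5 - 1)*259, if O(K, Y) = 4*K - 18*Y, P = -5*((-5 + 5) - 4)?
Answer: 95212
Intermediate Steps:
P = 20 (P = -5*(0 - 4) = -5*(-4) = 20)
O(K, Y) = -18*Y + 4*K
-100 + O(P, -3*5 - 1)*259 = -100 + (-18*(-3*5 - 1) + 4*20)*259 = -100 + (-18*(-15 - 1) + 80)*259 = -100 + (-18*(-16) + 80)*259 = -100 + (288 + 80)*259 = -100 + 368*259 = -100 + 95312 = 95212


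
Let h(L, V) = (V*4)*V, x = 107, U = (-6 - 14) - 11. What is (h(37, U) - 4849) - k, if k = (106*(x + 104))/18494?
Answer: -9304418/9247 ≈ -1006.2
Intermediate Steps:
U = -31 (U = -20 - 11 = -31)
h(L, V) = 4*V² (h(L, V) = (4*V)*V = 4*V²)
k = 11183/9247 (k = (106*(107 + 104))/18494 = (106*211)*(1/18494) = 22366*(1/18494) = 11183/9247 ≈ 1.2094)
(h(37, U) - 4849) - k = (4*(-31)² - 4849) - 1*11183/9247 = (4*961 - 4849) - 11183/9247 = (3844 - 4849) - 11183/9247 = -1005 - 11183/9247 = -9304418/9247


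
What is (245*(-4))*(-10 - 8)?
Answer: 17640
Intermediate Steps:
(245*(-4))*(-10 - 8) = -980*(-18) = 17640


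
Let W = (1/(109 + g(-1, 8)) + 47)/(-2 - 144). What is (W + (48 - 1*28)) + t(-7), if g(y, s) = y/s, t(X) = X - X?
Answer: 2502375/127166 ≈ 19.678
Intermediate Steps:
t(X) = 0
W = -40945/127166 (W = (1/(109 - 1/8) + 47)/(-2 - 144) = (1/(109 - 1*⅛) + 47)/(-146) = (1/(109 - ⅛) + 47)*(-1/146) = (1/(871/8) + 47)*(-1/146) = (8/871 + 47)*(-1/146) = (40945/871)*(-1/146) = -40945/127166 ≈ -0.32198)
(W + (48 - 1*28)) + t(-7) = (-40945/127166 + (48 - 1*28)) + 0 = (-40945/127166 + (48 - 28)) + 0 = (-40945/127166 + 20) + 0 = 2502375/127166 + 0 = 2502375/127166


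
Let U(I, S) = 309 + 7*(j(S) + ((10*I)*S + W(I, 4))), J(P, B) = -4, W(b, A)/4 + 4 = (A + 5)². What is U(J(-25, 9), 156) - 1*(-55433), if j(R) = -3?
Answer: 14197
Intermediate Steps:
W(b, A) = -16 + 4*(5 + A)² (W(b, A) = -16 + 4*(A + 5)² = -16 + 4*(5 + A)²)
U(I, S) = 2444 + 70*I*S (U(I, S) = 309 + 7*(-3 + ((10*I)*S + (-16 + 4*(5 + 4)²))) = 309 + 7*(-3 + (10*I*S + (-16 + 4*9²))) = 309 + 7*(-3 + (10*I*S + (-16 + 4*81))) = 309 + 7*(-3 + (10*I*S + (-16 + 324))) = 309 + 7*(-3 + (10*I*S + 308)) = 309 + 7*(-3 + (308 + 10*I*S)) = 309 + 7*(305 + 10*I*S) = 309 + (2135 + 70*I*S) = 2444 + 70*I*S)
U(J(-25, 9), 156) - 1*(-55433) = (2444 + 70*(-4)*156) - 1*(-55433) = (2444 - 43680) + 55433 = -41236 + 55433 = 14197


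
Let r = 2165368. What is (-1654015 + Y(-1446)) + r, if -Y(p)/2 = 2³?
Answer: 511337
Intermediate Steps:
Y(p) = -16 (Y(p) = -2*2³ = -2*8 = -16)
(-1654015 + Y(-1446)) + r = (-1654015 - 16) + 2165368 = -1654031 + 2165368 = 511337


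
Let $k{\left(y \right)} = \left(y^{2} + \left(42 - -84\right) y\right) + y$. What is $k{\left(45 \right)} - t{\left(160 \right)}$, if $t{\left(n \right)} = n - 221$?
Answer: $7801$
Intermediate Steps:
$k{\left(y \right)} = y^{2} + 127 y$ ($k{\left(y \right)} = \left(y^{2} + \left(42 + 84\right) y\right) + y = \left(y^{2} + 126 y\right) + y = y^{2} + 127 y$)
$t{\left(n \right)} = -221 + n$
$k{\left(45 \right)} - t{\left(160 \right)} = 45 \left(127 + 45\right) - \left(-221 + 160\right) = 45 \cdot 172 - -61 = 7740 + 61 = 7801$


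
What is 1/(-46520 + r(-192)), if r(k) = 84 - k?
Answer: -1/46244 ≈ -2.1624e-5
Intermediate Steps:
1/(-46520 + r(-192)) = 1/(-46520 + (84 - 1*(-192))) = 1/(-46520 + (84 + 192)) = 1/(-46520 + 276) = 1/(-46244) = -1/46244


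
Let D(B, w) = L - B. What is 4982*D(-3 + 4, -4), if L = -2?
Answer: -14946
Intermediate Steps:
D(B, w) = -2 - B
4982*D(-3 + 4, -4) = 4982*(-2 - (-3 + 4)) = 4982*(-2 - 1*1) = 4982*(-2 - 1) = 4982*(-3) = -14946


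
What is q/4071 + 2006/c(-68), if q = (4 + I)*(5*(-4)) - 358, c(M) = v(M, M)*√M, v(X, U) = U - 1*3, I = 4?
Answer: -518/4071 + 59*I*√17/71 ≈ -0.12724 + 3.4262*I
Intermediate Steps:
v(X, U) = -3 + U (v(X, U) = U - 3 = -3 + U)
c(M) = √M*(-3 + M) (c(M) = (-3 + M)*√M = √M*(-3 + M))
q = -518 (q = (4 + 4)*(5*(-4)) - 358 = 8*(-20) - 358 = -160 - 358 = -518)
q/4071 + 2006/c(-68) = -518/4071 + 2006/((√(-68)*(-3 - 68))) = -518*1/4071 + 2006/(((2*I*√17)*(-71))) = -518/4071 + 2006/((-142*I*√17)) = -518/4071 + 2006*(I*√17/2414) = -518/4071 + 59*I*√17/71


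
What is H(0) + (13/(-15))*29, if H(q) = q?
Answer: -377/15 ≈ -25.133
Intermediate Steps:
H(0) + (13/(-15))*29 = 0 + (13/(-15))*29 = 0 + (13*(-1/15))*29 = 0 - 13/15*29 = 0 - 377/15 = -377/15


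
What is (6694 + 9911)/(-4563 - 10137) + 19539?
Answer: 19147113/980 ≈ 19538.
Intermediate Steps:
(6694 + 9911)/(-4563 - 10137) + 19539 = 16605/(-14700) + 19539 = 16605*(-1/14700) + 19539 = -1107/980 + 19539 = 19147113/980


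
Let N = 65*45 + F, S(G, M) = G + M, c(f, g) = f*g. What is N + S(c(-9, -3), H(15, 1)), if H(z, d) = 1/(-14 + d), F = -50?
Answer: 37725/13 ≈ 2901.9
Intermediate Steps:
N = 2875 (N = 65*45 - 50 = 2925 - 50 = 2875)
N + S(c(-9, -3), H(15, 1)) = 2875 + (-9*(-3) + 1/(-14 + 1)) = 2875 + (27 + 1/(-13)) = 2875 + (27 - 1/13) = 2875 + 350/13 = 37725/13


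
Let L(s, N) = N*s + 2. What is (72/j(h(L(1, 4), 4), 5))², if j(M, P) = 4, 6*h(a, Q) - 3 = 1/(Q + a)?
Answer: 324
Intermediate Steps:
L(s, N) = 2 + N*s
h(a, Q) = ½ + 1/(6*(Q + a))
(72/j(h(L(1, 4), 4), 5))² = (72/4)² = (72*(¼))² = 18² = 324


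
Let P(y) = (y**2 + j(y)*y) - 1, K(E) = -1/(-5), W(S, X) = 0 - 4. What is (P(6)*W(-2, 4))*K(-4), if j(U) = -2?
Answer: -92/5 ≈ -18.400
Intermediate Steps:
W(S, X) = -4
K(E) = 1/5 (K(E) = -1*(-1/5) = 1/5)
P(y) = -1 + y**2 - 2*y (P(y) = (y**2 - 2*y) - 1 = -1 + y**2 - 2*y)
(P(6)*W(-2, 4))*K(-4) = ((-1 + 6**2 - 2*6)*(-4))*(1/5) = ((-1 + 36 - 12)*(-4))*(1/5) = (23*(-4))*(1/5) = -92*1/5 = -92/5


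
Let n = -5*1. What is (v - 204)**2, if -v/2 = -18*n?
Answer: 147456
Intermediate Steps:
n = -5
v = -180 (v = -(-36)*(-5) = -2*90 = -180)
(v - 204)**2 = (-180 - 204)**2 = (-384)**2 = 147456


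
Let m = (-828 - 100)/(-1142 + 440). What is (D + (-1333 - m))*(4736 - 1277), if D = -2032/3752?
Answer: -253364713241/54873 ≈ -4.6173e+6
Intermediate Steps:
D = -254/469 (D = -2032*1/3752 = -254/469 ≈ -0.54158)
m = 464/351 (m = -928/(-702) = -928*(-1/702) = 464/351 ≈ 1.3219)
(D + (-1333 - m))*(4736 - 1277) = (-254/469 + (-1333 - 1*464/351))*(4736 - 1277) = (-254/469 + (-1333 - 464/351))*3459 = (-254/469 - 468347/351)*3459 = -219743897/164619*3459 = -253364713241/54873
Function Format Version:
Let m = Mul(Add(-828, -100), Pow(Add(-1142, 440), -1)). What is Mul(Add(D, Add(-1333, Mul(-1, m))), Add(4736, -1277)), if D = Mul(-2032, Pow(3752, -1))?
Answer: Rational(-253364713241, 54873) ≈ -4.6173e+6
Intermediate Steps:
D = Rational(-254, 469) (D = Mul(-2032, Rational(1, 3752)) = Rational(-254, 469) ≈ -0.54158)
m = Rational(464, 351) (m = Mul(-928, Pow(-702, -1)) = Mul(-928, Rational(-1, 702)) = Rational(464, 351) ≈ 1.3219)
Mul(Add(D, Add(-1333, Mul(-1, m))), Add(4736, -1277)) = Mul(Add(Rational(-254, 469), Add(-1333, Mul(-1, Rational(464, 351)))), Add(4736, -1277)) = Mul(Add(Rational(-254, 469), Add(-1333, Rational(-464, 351))), 3459) = Mul(Add(Rational(-254, 469), Rational(-468347, 351)), 3459) = Mul(Rational(-219743897, 164619), 3459) = Rational(-253364713241, 54873)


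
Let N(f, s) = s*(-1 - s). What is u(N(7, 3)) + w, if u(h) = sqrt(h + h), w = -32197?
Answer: -32197 + 2*I*sqrt(6) ≈ -32197.0 + 4.899*I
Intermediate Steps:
u(h) = sqrt(2)*sqrt(h) (u(h) = sqrt(2*h) = sqrt(2)*sqrt(h))
u(N(7, 3)) + w = sqrt(2)*sqrt(-1*3*(1 + 3)) - 32197 = sqrt(2)*sqrt(-1*3*4) - 32197 = sqrt(2)*sqrt(-12) - 32197 = sqrt(2)*(2*I*sqrt(3)) - 32197 = 2*I*sqrt(6) - 32197 = -32197 + 2*I*sqrt(6)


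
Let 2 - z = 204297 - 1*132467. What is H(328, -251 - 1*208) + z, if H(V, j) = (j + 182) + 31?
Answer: -72074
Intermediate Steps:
H(V, j) = 213 + j (H(V, j) = (182 + j) + 31 = 213 + j)
z = -71828 (z = 2 - (204297 - 1*132467) = 2 - (204297 - 132467) = 2 - 1*71830 = 2 - 71830 = -71828)
H(328, -251 - 1*208) + z = (213 + (-251 - 1*208)) - 71828 = (213 + (-251 - 208)) - 71828 = (213 - 459) - 71828 = -246 - 71828 = -72074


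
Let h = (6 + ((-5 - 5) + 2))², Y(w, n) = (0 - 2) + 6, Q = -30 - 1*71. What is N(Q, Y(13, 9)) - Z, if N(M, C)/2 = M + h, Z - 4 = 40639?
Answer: -40837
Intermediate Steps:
Z = 40643 (Z = 4 + 40639 = 40643)
Q = -101 (Q = -30 - 71 = -101)
Y(w, n) = 4 (Y(w, n) = -2 + 6 = 4)
h = 4 (h = (6 + (-10 + 2))² = (6 - 8)² = (-2)² = 4)
N(M, C) = 8 + 2*M (N(M, C) = 2*(M + 4) = 2*(4 + M) = 8 + 2*M)
N(Q, Y(13, 9)) - Z = (8 + 2*(-101)) - 1*40643 = (8 - 202) - 40643 = -194 - 40643 = -40837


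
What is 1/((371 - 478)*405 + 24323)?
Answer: -1/19012 ≈ -5.2598e-5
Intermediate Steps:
1/((371 - 478)*405 + 24323) = 1/(-107*405 + 24323) = 1/(-43335 + 24323) = 1/(-19012) = -1/19012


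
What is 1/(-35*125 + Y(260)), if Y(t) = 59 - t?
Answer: -1/4576 ≈ -0.00021853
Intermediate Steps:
1/(-35*125 + Y(260)) = 1/(-35*125 + (59 - 1*260)) = 1/(-4375 + (59 - 260)) = 1/(-4375 - 201) = 1/(-4576) = -1/4576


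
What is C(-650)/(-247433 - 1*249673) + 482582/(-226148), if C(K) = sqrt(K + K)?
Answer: -241291/113074 - 5*I*sqrt(13)/248553 ≈ -2.1339 - 7.2531e-5*I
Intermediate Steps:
C(K) = sqrt(2)*sqrt(K) (C(K) = sqrt(2*K) = sqrt(2)*sqrt(K))
C(-650)/(-247433 - 1*249673) + 482582/(-226148) = (sqrt(2)*sqrt(-650))/(-247433 - 1*249673) + 482582/(-226148) = (sqrt(2)*(5*I*sqrt(26)))/(-247433 - 249673) + 482582*(-1/226148) = (10*I*sqrt(13))/(-497106) - 241291/113074 = (10*I*sqrt(13))*(-1/497106) - 241291/113074 = -5*I*sqrt(13)/248553 - 241291/113074 = -241291/113074 - 5*I*sqrt(13)/248553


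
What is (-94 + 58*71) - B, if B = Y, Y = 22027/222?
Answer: 871301/222 ≈ 3924.8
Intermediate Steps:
Y = 22027/222 (Y = 22027*(1/222) = 22027/222 ≈ 99.221)
B = 22027/222 ≈ 99.221
(-94 + 58*71) - B = (-94 + 58*71) - 1*22027/222 = (-94 + 4118) - 22027/222 = 4024 - 22027/222 = 871301/222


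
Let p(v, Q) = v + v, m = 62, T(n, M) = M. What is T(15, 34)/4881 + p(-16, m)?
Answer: -156158/4881 ≈ -31.993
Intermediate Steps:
p(v, Q) = 2*v
T(15, 34)/4881 + p(-16, m) = 34/4881 + 2*(-16) = 34*(1/4881) - 32 = 34/4881 - 32 = -156158/4881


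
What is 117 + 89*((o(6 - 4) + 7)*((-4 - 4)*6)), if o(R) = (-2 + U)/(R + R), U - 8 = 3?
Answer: -39399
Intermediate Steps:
U = 11 (U = 8 + 3 = 11)
o(R) = 9/(2*R) (o(R) = (-2 + 11)/(R + R) = 9/((2*R)) = 9*(1/(2*R)) = 9/(2*R))
117 + 89*((o(6 - 4) + 7)*((-4 - 4)*6)) = 117 + 89*((9/(2*(6 - 4)) + 7)*((-4 - 4)*6)) = 117 + 89*(((9/2)/2 + 7)*(-8*6)) = 117 + 89*(((9/2)*(1/2) + 7)*(-48)) = 117 + 89*((9/4 + 7)*(-48)) = 117 + 89*((37/4)*(-48)) = 117 + 89*(-444) = 117 - 39516 = -39399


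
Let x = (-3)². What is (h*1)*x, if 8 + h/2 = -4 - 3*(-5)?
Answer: 54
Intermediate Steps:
x = 9
h = 6 (h = -16 + 2*(-4 - 3*(-5)) = -16 + 2*(-4 + 15) = -16 + 2*11 = -16 + 22 = 6)
(h*1)*x = (6*1)*9 = 6*9 = 54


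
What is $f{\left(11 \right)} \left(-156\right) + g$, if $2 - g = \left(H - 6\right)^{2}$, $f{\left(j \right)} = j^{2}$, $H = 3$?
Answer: $-18883$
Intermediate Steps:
$g = -7$ ($g = 2 - \left(3 - 6\right)^{2} = 2 - \left(-3\right)^{2} = 2 - 9 = -7$)
$f{\left(11 \right)} \left(-156\right) + g = 11^{2} \left(-156\right) - 7 = 121 \left(-156\right) - 7 = -18876 - 7 = -18883$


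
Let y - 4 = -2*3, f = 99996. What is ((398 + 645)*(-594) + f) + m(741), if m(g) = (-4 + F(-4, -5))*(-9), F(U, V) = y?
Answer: -519492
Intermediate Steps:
y = -2 (y = 4 - 2*3 = 4 - 6 = -2)
F(U, V) = -2
m(g) = 54 (m(g) = (-4 - 2)*(-9) = -6*(-9) = 54)
((398 + 645)*(-594) + f) + m(741) = ((398 + 645)*(-594) + 99996) + 54 = (1043*(-594) + 99996) + 54 = (-619542 + 99996) + 54 = -519546 + 54 = -519492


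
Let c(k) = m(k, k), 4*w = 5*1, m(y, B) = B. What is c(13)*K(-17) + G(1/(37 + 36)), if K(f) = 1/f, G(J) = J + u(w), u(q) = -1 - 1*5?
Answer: -8378/1241 ≈ -6.7510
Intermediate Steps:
w = 5/4 (w = (5*1)/4 = (1/4)*5 = 5/4 ≈ 1.2500)
c(k) = k
u(q) = -6 (u(q) = -1 - 5 = -6)
G(J) = -6 + J (G(J) = J - 6 = -6 + J)
c(13)*K(-17) + G(1/(37 + 36)) = 13/(-17) + (-6 + 1/(37 + 36)) = 13*(-1/17) + (-6 + 1/73) = -13/17 + (-6 + 1/73) = -13/17 - 437/73 = -8378/1241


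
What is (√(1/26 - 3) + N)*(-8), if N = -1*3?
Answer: 24 - 4*I*√2002/13 ≈ 24.0 - 13.767*I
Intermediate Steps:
N = -3
(√(1/26 - 3) + N)*(-8) = (√(1/26 - 3) - 3)*(-8) = (√(-77/26) - 3)*(-8) = (I*√2002/26 - 3)*(-8) = (-3 + I*√2002/26)*(-8) = 24 - 4*I*√2002/13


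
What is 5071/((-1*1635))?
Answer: -5071/1635 ≈ -3.1015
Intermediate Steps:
5071/((-1*1635)) = 5071/(-1635) = 5071*(-1/1635) = -5071/1635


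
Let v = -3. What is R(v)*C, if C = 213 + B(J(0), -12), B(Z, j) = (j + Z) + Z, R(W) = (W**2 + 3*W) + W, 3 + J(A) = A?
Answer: -585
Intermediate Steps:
J(A) = -3 + A
R(W) = W**2 + 4*W
B(Z, j) = j + 2*Z (B(Z, j) = (Z + j) + Z = j + 2*Z)
C = 195 (C = 213 + (-12 + 2*(-3 + 0)) = 213 + (-12 + 2*(-3)) = 213 + (-12 - 6) = 213 - 18 = 195)
R(v)*C = -3*(4 - 3)*195 = -3*1*195 = -3*195 = -585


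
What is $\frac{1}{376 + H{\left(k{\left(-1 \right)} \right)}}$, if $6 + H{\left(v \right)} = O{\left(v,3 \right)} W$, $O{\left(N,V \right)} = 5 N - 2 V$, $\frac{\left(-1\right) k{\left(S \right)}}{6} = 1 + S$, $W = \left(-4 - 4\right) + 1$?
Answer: $\frac{1}{412} \approx 0.0024272$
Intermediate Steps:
$W = -7$ ($W = -8 + 1 = -7$)
$k{\left(S \right)} = -6 - 6 S$ ($k{\left(S \right)} = - 6 \left(1 + S\right) = -6 - 6 S$)
$O{\left(N,V \right)} = - 2 V + 5 N$
$H{\left(v \right)} = 36 - 35 v$ ($H{\left(v \right)} = -6 + \left(\left(-2\right) 3 + 5 v\right) \left(-7\right) = -6 + \left(-6 + 5 v\right) \left(-7\right) = -6 - \left(-42 + 35 v\right) = 36 - 35 v$)
$\frac{1}{376 + H{\left(k{\left(-1 \right)} \right)}} = \frac{1}{376 + \left(36 - 35 \left(-6 - -6\right)\right)} = \frac{1}{376 + \left(36 - 35 \left(-6 + 6\right)\right)} = \frac{1}{376 + \left(36 - 0\right)} = \frac{1}{376 + \left(36 + 0\right)} = \frac{1}{376 + 36} = \frac{1}{412}$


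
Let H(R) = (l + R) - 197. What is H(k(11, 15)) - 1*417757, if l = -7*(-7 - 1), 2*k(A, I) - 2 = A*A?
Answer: -835673/2 ≈ -4.1784e+5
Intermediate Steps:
k(A, I) = 1 + A**2/2 (k(A, I) = 1 + (A*A)/2 = 1 + A**2/2)
l = 56 (l = -7*(-8) = 56)
H(R) = -141 + R (H(R) = (56 + R) - 197 = -141 + R)
H(k(11, 15)) - 1*417757 = (-141 + (1 + (1/2)*11**2)) - 1*417757 = (-141 + (1 + (1/2)*121)) - 417757 = (-141 + (1 + 121/2)) - 417757 = (-141 + 123/2) - 417757 = -159/2 - 417757 = -835673/2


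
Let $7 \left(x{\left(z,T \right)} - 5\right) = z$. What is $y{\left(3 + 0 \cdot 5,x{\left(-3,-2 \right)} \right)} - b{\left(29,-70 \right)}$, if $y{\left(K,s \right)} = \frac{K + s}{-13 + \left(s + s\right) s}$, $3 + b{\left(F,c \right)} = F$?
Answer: $- \frac{36315}{1411} \approx -25.737$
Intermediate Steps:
$x{\left(z,T \right)} = 5 + \frac{z}{7}$
$b{\left(F,c \right)} = -3 + F$
$y{\left(K,s \right)} = \frac{K + s}{-13 + 2 s^{2}}$ ($y{\left(K,s \right)} = \frac{K + s}{-13 + 2 s s} = \frac{K + s}{-13 + 2 s^{2}}$)
$y{\left(3 + 0 \cdot 5,x{\left(-3,-2 \right)} \right)} - b{\left(29,-70 \right)} = \frac{\left(3 + 0 \cdot 5\right) + \left(5 + \frac{1}{7} \left(-3\right)\right)}{-13 + 2 \left(5 + \frac{1}{7} \left(-3\right)\right)^{2}} - \left(-3 + 29\right) = \frac{\left(3 + 0\right) + \left(5 - \frac{3}{7}\right)}{-13 + 2 \left(5 - \frac{3}{7}\right)^{2}} - 26 = \frac{3 + \frac{32}{7}}{-13 + 2 \left(\frac{32}{7}\right)^{2}} - 26 = \frac{1}{-13 + 2 \cdot \frac{1024}{49}} \cdot \frac{53}{7} - 26 = \frac{1}{-13 + \frac{2048}{49}} \cdot \frac{53}{7} - 26 = \frac{1}{\frac{1411}{49}} \cdot \frac{53}{7} - 26 = \frac{49}{1411} \cdot \frac{53}{7} - 26 = \frac{371}{1411} - 26 = - \frac{36315}{1411}$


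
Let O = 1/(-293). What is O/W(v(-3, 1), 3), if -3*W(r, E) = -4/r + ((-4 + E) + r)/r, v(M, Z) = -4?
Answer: 4/879 ≈ 0.0045506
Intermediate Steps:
O = -1/293 ≈ -0.0034130
W(r, E) = 4/(3*r) - (-4 + E + r)/(3*r) (W(r, E) = -(-4/r + ((-4 + E) + r)/r)/3 = -(-4/r + (-4 + E + r)/r)/3 = 4/(3*r) - (-4 + E + r)/(3*r))
O/W(v(-3, 1), 3) = -(-12/(8 - 1*3 - 1*(-4)))/293 = -(-12/(8 - 3 + 4))/293 = -1/(293*((⅓)*(-¼)*9)) = -1/(293*(-¾)) = -1/293*(-4/3) = 4/879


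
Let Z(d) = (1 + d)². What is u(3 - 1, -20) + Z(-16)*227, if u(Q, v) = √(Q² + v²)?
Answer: 51075 + 2*√101 ≈ 51095.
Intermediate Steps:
u(3 - 1, -20) + Z(-16)*227 = √((3 - 1)² + (-20)²) + (1 - 16)²*227 = √(2² + 400) + (-15)²*227 = √(4 + 400) + 225*227 = √404 + 51075 = 2*√101 + 51075 = 51075 + 2*√101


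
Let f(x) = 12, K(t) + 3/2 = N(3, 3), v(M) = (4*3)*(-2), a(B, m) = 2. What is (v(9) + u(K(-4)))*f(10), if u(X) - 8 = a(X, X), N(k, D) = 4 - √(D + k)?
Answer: -168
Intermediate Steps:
v(M) = -24 (v(M) = 12*(-2) = -24)
K(t) = 5/2 - √6 (K(t) = -3/2 + (4 - √(3 + 3)) = -3/2 + (4 - √6) = 5/2 - √6)
u(X) = 10 (u(X) = 8 + 2 = 10)
(v(9) + u(K(-4)))*f(10) = (-24 + 10)*12 = -14*12 = -168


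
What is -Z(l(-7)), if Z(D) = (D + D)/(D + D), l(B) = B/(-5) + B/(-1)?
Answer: -1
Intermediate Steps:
l(B) = -6*B/5 (l(B) = B*(-⅕) + B*(-1) = -B/5 - B = -6*B/5)
Z(D) = 1 (Z(D) = (2*D)/((2*D)) = (2*D)*(1/(2*D)) = 1)
-Z(l(-7)) = -1*1 = -1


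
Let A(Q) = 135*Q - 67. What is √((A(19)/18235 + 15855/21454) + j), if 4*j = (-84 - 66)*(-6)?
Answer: √34569906097691775230/391213690 ≈ 15.029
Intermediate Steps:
A(Q) = -67 + 135*Q
j = 225 (j = ((-84 - 66)*(-6))/4 = (-150*(-6))/4 = (¼)*900 = 225)
√((A(19)/18235 + 15855/21454) + j) = √(((-67 + 135*19)/18235 + 15855/21454) + 225) = √(((-67 + 2565)*(1/18235) + 15855*(1/21454)) + 225) = √((2498*(1/18235) + 15855/21454) + 225) = √((2498/18235 + 15855/21454) + 225) = √(342708017/391213690 + 225) = √(88365788267/391213690) = √34569906097691775230/391213690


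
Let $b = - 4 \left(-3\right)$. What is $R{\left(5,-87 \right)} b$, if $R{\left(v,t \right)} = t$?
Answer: $-1044$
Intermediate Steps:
$b = 12$ ($b = \left(-1\right) \left(-12\right) = 12$)
$R{\left(5,-87 \right)} b = \left(-87\right) 12 = -1044$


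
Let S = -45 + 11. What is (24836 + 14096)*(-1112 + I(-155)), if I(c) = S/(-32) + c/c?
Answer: -172848347/4 ≈ -4.3212e+7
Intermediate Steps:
S = -34
I(c) = 33/16 (I(c) = -34/(-32) + c/c = -34*(-1/32) + 1 = 17/16 + 1 = 33/16)
(24836 + 14096)*(-1112 + I(-155)) = (24836 + 14096)*(-1112 + 33/16) = 38932*(-17759/16) = -172848347/4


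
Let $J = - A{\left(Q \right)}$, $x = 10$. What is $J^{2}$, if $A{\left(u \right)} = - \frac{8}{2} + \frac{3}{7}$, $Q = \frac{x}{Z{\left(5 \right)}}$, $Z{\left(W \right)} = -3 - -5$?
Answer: $\frac{625}{49} \approx 12.755$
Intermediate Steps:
$Z{\left(W \right)} = 2$ ($Z{\left(W \right)} = -3 + 5 = 2$)
$Q = 5$ ($Q = \frac{10}{2} = 10 \cdot \frac{1}{2} = 5$)
$A{\left(u \right)} = - \frac{25}{7}$ ($A{\left(u \right)} = \left(-8\right) \frac{1}{2} + 3 \cdot \frac{1}{7} = -4 + \frac{3}{7} = - \frac{25}{7}$)
$J = \frac{25}{7}$ ($J = \left(-1\right) \left(- \frac{25}{7}\right) = \frac{25}{7} \approx 3.5714$)
$J^{2} = \left(\frac{25}{7}\right)^{2} = \frac{625}{49}$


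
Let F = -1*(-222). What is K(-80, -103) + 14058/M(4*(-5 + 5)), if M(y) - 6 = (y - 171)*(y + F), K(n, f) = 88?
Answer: 554345/6326 ≈ 87.630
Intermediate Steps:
F = 222
M(y) = 6 + (-171 + y)*(222 + y) (M(y) = 6 + (y - 171)*(y + 222) = 6 + (-171 + y)*(222 + y))
K(-80, -103) + 14058/M(4*(-5 + 5)) = 88 + 14058/(-37956 + (4*(-5 + 5))**2 + 51*(4*(-5 + 5))) = 88 + 14058/(-37956 + (4*0)**2 + 51*(4*0)) = 88 + 14058/(-37956 + 0**2 + 51*0) = 88 + 14058/(-37956 + 0 + 0) = 88 + 14058/(-37956) = 88 + 14058*(-1/37956) = 88 - 2343/6326 = 554345/6326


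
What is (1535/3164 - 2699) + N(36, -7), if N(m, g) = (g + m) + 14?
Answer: -8402049/3164 ≈ -2655.5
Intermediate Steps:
N(m, g) = 14 + g + m
(1535/3164 - 2699) + N(36, -7) = (1535/3164 - 2699) + (14 - 7 + 36) = (1535*(1/3164) - 2699) + 43 = (1535/3164 - 2699) + 43 = -8538101/3164 + 43 = -8402049/3164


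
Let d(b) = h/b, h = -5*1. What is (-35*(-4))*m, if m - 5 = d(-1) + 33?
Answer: 6020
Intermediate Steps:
h = -5
d(b) = -5/b
m = 43 (m = 5 + (-5/(-1) + 33) = 5 + (-5*(-1) + 33) = 5 + (5 + 33) = 5 + 38 = 43)
(-35*(-4))*m = -35*(-4)*43 = 140*43 = 6020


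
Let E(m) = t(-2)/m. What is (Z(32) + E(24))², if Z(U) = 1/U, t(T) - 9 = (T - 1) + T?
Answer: 361/9216 ≈ 0.039171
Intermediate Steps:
t(T) = 8 + 2*T (t(T) = 9 + ((T - 1) + T) = 9 + ((-1 + T) + T) = 9 + (-1 + 2*T) = 8 + 2*T)
E(m) = 4/m (E(m) = (8 + 2*(-2))/m = (8 - 4)/m = 4/m)
(Z(32) + E(24))² = (1/32 + 4/24)² = (1/32 + 4*(1/24))² = (1/32 + ⅙)² = (19/96)² = 361/9216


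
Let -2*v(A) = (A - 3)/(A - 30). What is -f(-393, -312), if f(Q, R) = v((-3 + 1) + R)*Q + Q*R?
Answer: -84484389/688 ≈ -1.2280e+5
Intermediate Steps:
v(A) = -(-3 + A)/(2*(-30 + A)) (v(A) = -(A - 3)/(2*(A - 30)) = -(-3 + A)/(2*(-30 + A)))
f(Q, R) = Q*R + Q*(5 - R)/(2*(-32 + R)) (f(Q, R) = ((3 - ((-3 + 1) + R))/(2*(-30 + ((-3 + 1) + R))))*Q + Q*R = ((3 - (-2 + R))/(2*(-30 + (-2 + R))))*Q + Q*R = ((3 + (2 - R))/(2*(-32 + R)))*Q + Q*R = ((5 - R)/(2*(-32 + R)))*Q + Q*R = Q*(5 - R)/(2*(-32 + R)) + Q*R = Q*R + Q*(5 - R)/(2*(-32 + R)))
-f(-393, -312) = -(-393)*(5 - 1*(-312) + 2*(-312)*(-32 - 312))/(2*(-32 - 312)) = -(-393)*(5 + 312 + 2*(-312)*(-344))/(2*(-344)) = -(-393)*(-1)*(5 + 312 + 214656)/(2*344) = -(-393)*(-1)*214973/(2*344) = -1*84484389/688 = -84484389/688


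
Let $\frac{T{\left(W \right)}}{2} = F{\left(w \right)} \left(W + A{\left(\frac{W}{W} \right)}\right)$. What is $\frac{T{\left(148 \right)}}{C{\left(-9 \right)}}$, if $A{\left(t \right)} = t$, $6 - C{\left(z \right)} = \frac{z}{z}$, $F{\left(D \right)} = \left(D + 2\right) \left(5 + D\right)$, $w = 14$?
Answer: $\frac{90592}{5} \approx 18118.0$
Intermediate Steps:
$F{\left(D \right)} = \left(2 + D\right) \left(5 + D\right)$
$C{\left(z \right)} = 5$ ($C{\left(z \right)} = 6 - \frac{z}{z} = 6 - 1 = 5$)
$T{\left(W \right)} = 608 + 608 W$ ($T{\left(W \right)} = 2 \left(10 + 14^{2} + 7 \cdot 14\right) \left(W + \frac{W}{W}\right) = 2 \left(10 + 196 + 98\right) \left(W + 1\right) = 2 \cdot 304 \left(1 + W\right) = 2 \left(304 + 304 W\right) = 608 + 608 W$)
$\frac{T{\left(148 \right)}}{C{\left(-9 \right)}} = \frac{608 + 608 \cdot 148}{5} = \left(608 + 89984\right) \frac{1}{5} = 90592 \cdot \frac{1}{5} = \frac{90592}{5}$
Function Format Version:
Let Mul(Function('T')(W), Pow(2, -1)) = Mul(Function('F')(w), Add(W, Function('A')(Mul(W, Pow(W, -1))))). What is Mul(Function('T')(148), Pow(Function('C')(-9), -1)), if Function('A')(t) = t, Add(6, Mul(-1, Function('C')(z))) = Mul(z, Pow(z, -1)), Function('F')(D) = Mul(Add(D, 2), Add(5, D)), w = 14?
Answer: Rational(90592, 5) ≈ 18118.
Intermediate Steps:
Function('F')(D) = Mul(Add(2, D), Add(5, D))
Function('C')(z) = 5 (Function('C')(z) = Add(6, Mul(-1, Mul(z, Pow(z, -1)))) = Add(6, Mul(-1, 1)) = Add(6, -1) = 5)
Function('T')(W) = Add(608, Mul(608, W)) (Function('T')(W) = Mul(2, Mul(Add(10, Pow(14, 2), Mul(7, 14)), Add(W, Mul(W, Pow(W, -1))))) = Mul(2, Mul(Add(10, 196, 98), Add(W, 1))) = Mul(2, Mul(304, Add(1, W))) = Mul(2, Add(304, Mul(304, W))) = Add(608, Mul(608, W)))
Mul(Function('T')(148), Pow(Function('C')(-9), -1)) = Mul(Add(608, Mul(608, 148)), Pow(5, -1)) = Mul(Add(608, 89984), Rational(1, 5)) = Mul(90592, Rational(1, 5)) = Rational(90592, 5)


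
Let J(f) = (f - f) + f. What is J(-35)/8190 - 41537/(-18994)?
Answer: 2425166/1111149 ≈ 2.1826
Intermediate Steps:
J(f) = f (J(f) = 0 + f = f)
J(-35)/8190 - 41537/(-18994) = -35/8190 - 41537/(-18994) = -35*1/8190 - 41537*(-1/18994) = -1/234 + 41537/18994 = 2425166/1111149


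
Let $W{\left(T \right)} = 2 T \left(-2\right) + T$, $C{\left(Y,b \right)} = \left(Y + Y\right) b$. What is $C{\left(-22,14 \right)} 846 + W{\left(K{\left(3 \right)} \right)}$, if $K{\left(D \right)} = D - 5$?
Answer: $-521130$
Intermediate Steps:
$K{\left(D \right)} = -5 + D$
$C{\left(Y,b \right)} = 2 Y b$
$W{\left(T \right)} = - 3 T$ ($W{\left(T \right)} = - 4 T + T = - 3 T$)
$C{\left(-22,14 \right)} 846 + W{\left(K{\left(3 \right)} \right)} = 2 \left(-22\right) 14 \cdot 846 - 3 \left(-5 + 3\right) = \left(-616\right) 846 - -6 = -521136 + 6 = -521130$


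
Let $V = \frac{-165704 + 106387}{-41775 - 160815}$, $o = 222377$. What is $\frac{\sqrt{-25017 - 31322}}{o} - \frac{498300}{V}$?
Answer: $- \frac{100950597000}{59317} + \frac{i \sqrt{56339}}{222377} \approx -1.7019 \cdot 10^{6} + 0.0010674 i$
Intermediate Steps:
$V = \frac{59317}{202590}$ ($V = - \frac{59317}{-202590} = \left(-59317\right) \left(- \frac{1}{202590}\right) = \frac{59317}{202590} \approx 0.29279$)
$\frac{\sqrt{-25017 - 31322}}{o} - \frac{498300}{V} = \frac{\sqrt{-25017 - 31322}}{222377} - \frac{498300}{\frac{59317}{202590}} = \sqrt{-56339} \cdot \frac{1}{222377} - \frac{100950597000}{59317} = i \sqrt{56339} \cdot \frac{1}{222377} - \frac{100950597000}{59317} = \frac{i \sqrt{56339}}{222377} - \frac{100950597000}{59317} = - \frac{100950597000}{59317} + \frac{i \sqrt{56339}}{222377}$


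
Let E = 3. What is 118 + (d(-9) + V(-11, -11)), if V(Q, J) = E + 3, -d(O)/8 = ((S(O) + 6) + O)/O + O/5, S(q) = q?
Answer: 1916/15 ≈ 127.73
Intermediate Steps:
d(O) = -8*O/5 - 8*(6 + 2*O)/O (d(O) = -8*(((O + 6) + O)/O + O/5) = -8*(((6 + O) + O)/O + O*(⅕)) = -8*((6 + 2*O)/O + O/5) = -8*(O/5 + (6 + 2*O)/O) = -8*O/5 - 8*(6 + 2*O)/O)
V(Q, J) = 6 (V(Q, J) = 3 + 3 = 6)
118 + (d(-9) + V(-11, -11)) = 118 + ((-16 - 48/(-9) - 8/5*(-9)) + 6) = 118 + ((-16 - 48*(-⅑) + 72/5) + 6) = 118 + ((-16 + 16/3 + 72/5) + 6) = 118 + (56/15 + 6) = 118 + 146/15 = 1916/15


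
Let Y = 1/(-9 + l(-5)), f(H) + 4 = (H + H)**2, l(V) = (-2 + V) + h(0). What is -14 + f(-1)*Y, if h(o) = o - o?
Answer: -14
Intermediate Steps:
h(o) = 0
l(V) = -2 + V (l(V) = (-2 + V) + 0 = -2 + V)
f(H) = -4 + 4*H**2 (f(H) = -4 + (H + H)**2 = -4 + (2*H)**2 = -4 + 4*H**2)
Y = -1/16 (Y = 1/(-9 + (-2 - 5)) = 1/(-9 - 7) = 1/(-16) = -1/16 ≈ -0.062500)
-14 + f(-1)*Y = -14 + (-4 + 4*(-1)**2)*(-1/16) = -14 + (-4 + 4*1)*(-1/16) = -14 + (-4 + 4)*(-1/16) = -14 + 0*(-1/16) = -14 + 0 = -14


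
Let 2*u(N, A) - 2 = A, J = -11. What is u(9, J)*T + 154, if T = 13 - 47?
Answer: 307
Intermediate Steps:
T = -34
u(N, A) = 1 + A/2
u(9, J)*T + 154 = (1 + (½)*(-11))*(-34) + 154 = (1 - 11/2)*(-34) + 154 = -9/2*(-34) + 154 = 153 + 154 = 307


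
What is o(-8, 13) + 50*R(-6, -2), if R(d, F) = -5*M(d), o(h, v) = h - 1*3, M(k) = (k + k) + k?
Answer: 4489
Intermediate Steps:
M(k) = 3*k (M(k) = 2*k + k = 3*k)
o(h, v) = -3 + h (o(h, v) = h - 3 = -3 + h)
R(d, F) = -15*d
o(-8, 13) + 50*R(-6, -2) = (-3 - 8) + 50*(-15*(-6)) = -11 + 50*90 = -11 + 4500 = 4489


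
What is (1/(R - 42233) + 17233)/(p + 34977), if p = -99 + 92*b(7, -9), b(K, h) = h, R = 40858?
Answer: 3949229/7803125 ≈ 0.50611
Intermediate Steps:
p = -927 (p = -99 + 92*(-9) = -99 - 828 = -927)
(1/(R - 42233) + 17233)/(p + 34977) = (1/(40858 - 42233) + 17233)/(-927 + 34977) = (1/(-1375) + 17233)/34050 = (-1/1375 + 17233)*(1/34050) = (23695374/1375)*(1/34050) = 3949229/7803125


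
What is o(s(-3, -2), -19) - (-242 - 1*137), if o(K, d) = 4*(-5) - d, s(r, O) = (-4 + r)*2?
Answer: 378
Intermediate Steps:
s(r, O) = -8 + 2*r
o(K, d) = -20 - d
o(s(-3, -2), -19) - (-242 - 1*137) = (-20 - 1*(-19)) - (-242 - 1*137) = (-20 + 19) - (-242 - 137) = -1 - 1*(-379) = -1 + 379 = 378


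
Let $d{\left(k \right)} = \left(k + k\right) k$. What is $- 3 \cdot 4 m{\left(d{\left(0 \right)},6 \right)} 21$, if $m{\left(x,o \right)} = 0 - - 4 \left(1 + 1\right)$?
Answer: $-2016$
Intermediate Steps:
$d{\left(k \right)} = 2 k^{2}$ ($d{\left(k \right)} = 2 k k = 2 k^{2}$)
$m{\left(x,o \right)} = 8$ ($m{\left(x,o \right)} = 0 - \left(-4\right) 2 = 0 - -8 = 0 + 8 = 8$)
$- 3 \cdot 4 m{\left(d{\left(0 \right)},6 \right)} 21 = - 3 \cdot 4 \cdot 8 \cdot 21 = \left(-3\right) 32 \cdot 21 = \left(-96\right) 21 = -2016$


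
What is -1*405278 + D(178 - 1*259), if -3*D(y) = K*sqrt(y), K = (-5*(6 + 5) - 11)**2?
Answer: -405278 - 13068*I ≈ -4.0528e+5 - 13068.0*I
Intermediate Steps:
K = 4356 (K = (-5*11 - 11)**2 = (-55 - 11)**2 = (-66)**2 = 4356)
D(y) = -1452*sqrt(y)
-1*405278 + D(178 - 1*259) = -1*405278 - 1452*sqrt(178 - 1*259) = -405278 - 1452*sqrt(178 - 259) = -405278 - 13068*I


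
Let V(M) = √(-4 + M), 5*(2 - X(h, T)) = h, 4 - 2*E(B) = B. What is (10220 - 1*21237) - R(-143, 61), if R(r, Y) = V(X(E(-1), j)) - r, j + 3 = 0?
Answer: -11160 - I*√10/2 ≈ -11160.0 - 1.5811*I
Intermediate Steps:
E(B) = 2 - B/2
j = -3 (j = -3 + 0 = -3)
X(h, T) = 2 - h/5
R(r, Y) = -r + I*√10/2 (R(r, Y) = √(-4 + (2 - (2 - ½*(-1))/5)) - r = √(-4 + (2 - (2 + ½)/5)) - r = √(-4 + (2 - ⅕*5/2)) - r = √(-4 + (2 - ½)) - r = √(-4 + 3/2) - r = √(-5/2) - r = I*√10/2 - r = -r + I*√10/2)
(10220 - 1*21237) - R(-143, 61) = (10220 - 1*21237) - (-1*(-143) + I*√10/2) = (10220 - 21237) - (143 + I*√10/2) = -11017 + (-143 - I*√10/2) = -11160 - I*√10/2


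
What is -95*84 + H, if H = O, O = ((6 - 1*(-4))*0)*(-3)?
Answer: -7980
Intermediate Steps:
O = 0 (O = ((6 + 4)*0)*(-3) = (10*0)*(-3) = 0*(-3) = 0)
H = 0
-95*84 + H = -95*84 + 0 = -7980 + 0 = -7980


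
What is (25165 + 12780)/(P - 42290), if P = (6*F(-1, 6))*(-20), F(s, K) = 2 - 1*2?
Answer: -7589/8458 ≈ -0.89726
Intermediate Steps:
F(s, K) = 0 (F(s, K) = 2 - 2 = 0)
P = 0 (P = (6*0)*(-20) = 0*(-20) = 0)
(25165 + 12780)/(P - 42290) = (25165 + 12780)/(0 - 42290) = 37945/(-42290) = 37945*(-1/42290) = -7589/8458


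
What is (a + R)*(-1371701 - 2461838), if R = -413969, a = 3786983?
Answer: -12930580716546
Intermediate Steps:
(a + R)*(-1371701 - 2461838) = (3786983 - 413969)*(-1371701 - 2461838) = 3373014*(-3833539) = -12930580716546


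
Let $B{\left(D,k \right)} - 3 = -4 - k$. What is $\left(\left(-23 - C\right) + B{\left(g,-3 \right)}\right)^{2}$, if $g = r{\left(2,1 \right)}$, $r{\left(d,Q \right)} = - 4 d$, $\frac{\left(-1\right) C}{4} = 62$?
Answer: $51529$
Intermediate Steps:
$C = -248$ ($C = \left(-4\right) 62 = -248$)
$g = -8$ ($g = \left(-4\right) 2 = -8$)
$B{\left(D,k \right)} = -1 - k$ ($B{\left(D,k \right)} = 3 - \left(4 + k\right) = -1 - k$)
$\left(\left(-23 - C\right) + B{\left(g,-3 \right)}\right)^{2} = \left(\left(-23 - -248\right) - -2\right)^{2} = \left(\left(-23 + 248\right) + \left(-1 + 3\right)\right)^{2} = \left(225 + 2\right)^{2} = 227^{2} = 51529$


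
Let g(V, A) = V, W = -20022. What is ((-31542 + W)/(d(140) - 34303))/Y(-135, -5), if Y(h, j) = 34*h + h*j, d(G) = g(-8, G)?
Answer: -17188/44775855 ≈ -0.00038387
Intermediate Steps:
d(G) = -8
((-31542 + W)/(d(140) - 34303))/Y(-135, -5) = ((-31542 - 20022)/(-8 - 34303))/((-135*(34 - 5))) = (-51564/(-34311))/((-135*29)) = -51564*(-1/34311)/(-3915) = (17188/11437)*(-1/3915) = -17188/44775855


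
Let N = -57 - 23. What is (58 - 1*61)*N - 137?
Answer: 103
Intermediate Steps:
N = -80
(58 - 1*61)*N - 137 = (58 - 1*61)*(-80) - 137 = (58 - 61)*(-80) - 137 = -3*(-80) - 137 = 240 - 137 = 103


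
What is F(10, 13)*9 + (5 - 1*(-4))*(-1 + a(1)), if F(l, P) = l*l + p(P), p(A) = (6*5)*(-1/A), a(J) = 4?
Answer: 11781/13 ≈ 906.23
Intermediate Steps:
p(A) = -30/A (p(A) = 30*(-1/A) = -30/A)
F(l, P) = l² - 30/P (F(l, P) = l*l - 30/P = l² - 30/P)
F(10, 13)*9 + (5 - 1*(-4))*(-1 + a(1)) = (10² - 30/13)*9 + (5 - 1*(-4))*(-1 + 4) = (100 - 30*1/13)*9 + (5 + 4)*3 = (100 - 30/13)*9 + 9*3 = (1270/13)*9 + 27 = 11430/13 + 27 = 11781/13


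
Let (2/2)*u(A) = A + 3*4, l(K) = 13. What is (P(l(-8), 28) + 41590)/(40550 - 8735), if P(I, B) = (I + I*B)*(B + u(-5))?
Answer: 10957/6363 ≈ 1.7220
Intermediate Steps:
u(A) = 12 + A (u(A) = A + 3*4 = A + 12 = 12 + A)
P(I, B) = (7 + B)*(I + B*I) (P(I, B) = (I + I*B)*(B + (12 - 5)) = (I + B*I)*(B + 7) = (I + B*I)*(7 + B) = (7 + B)*(I + B*I))
(P(l(-8), 28) + 41590)/(40550 - 8735) = (13*(7 + 28**2 + 8*28) + 41590)/(40550 - 8735) = (13*(7 + 784 + 224) + 41590)/31815 = (13*1015 + 41590)*(1/31815) = (13195 + 41590)*(1/31815) = 54785*(1/31815) = 10957/6363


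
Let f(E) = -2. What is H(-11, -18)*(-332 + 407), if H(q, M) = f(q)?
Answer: -150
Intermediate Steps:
H(q, M) = -2
H(-11, -18)*(-332 + 407) = -2*(-332 + 407) = -2*75 = -150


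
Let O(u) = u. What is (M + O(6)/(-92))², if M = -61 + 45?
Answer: 546121/2116 ≈ 258.09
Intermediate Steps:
M = -16
(M + O(6)/(-92))² = (-16 + 6/(-92))² = (-16 + 6*(-1/92))² = (-16 - 3/46)² = (-739/46)² = 546121/2116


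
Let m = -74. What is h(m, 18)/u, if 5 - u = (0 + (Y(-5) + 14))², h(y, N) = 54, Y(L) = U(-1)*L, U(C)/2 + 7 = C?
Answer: -54/8831 ≈ -0.0061148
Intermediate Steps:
U(C) = -14 + 2*C
Y(L) = -16*L (Y(L) = (-14 + 2*(-1))*L = (-14 - 2)*L = -16*L)
u = -8831 (u = 5 - (0 + (-16*(-5) + 14))² = 5 - (0 + (80 + 14))² = 5 - (0 + 94)² = 5 - 1*94² = 5 - 1*8836 = 5 - 8836 = -8831)
h(m, 18)/u = 54/(-8831) = 54*(-1/8831) = -54/8831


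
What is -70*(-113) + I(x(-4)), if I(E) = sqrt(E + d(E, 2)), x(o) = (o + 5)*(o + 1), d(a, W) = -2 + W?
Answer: 7910 + I*sqrt(3) ≈ 7910.0 + 1.732*I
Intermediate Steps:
x(o) = (1 + o)*(5 + o) (x(o) = (5 + o)*(1 + o) = (1 + o)*(5 + o))
I(E) = sqrt(E) (I(E) = sqrt(E + (-2 + 2)) = sqrt(E + 0) = sqrt(E))
-70*(-113) + I(x(-4)) = -70*(-113) + sqrt(5 + (-4)**2 + 6*(-4)) = 7910 + sqrt(5 + 16 - 24) = 7910 + sqrt(-3) = 7910 + I*sqrt(3)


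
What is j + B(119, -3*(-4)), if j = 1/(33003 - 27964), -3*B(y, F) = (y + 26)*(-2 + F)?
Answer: -7306547/15117 ≈ -483.33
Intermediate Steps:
B(y, F) = -(-2 + F)*(26 + y)/3 (B(y, F) = -(y + 26)*(-2 + F)/3 = -(26 + y)*(-2 + F)/3 = -(-2 + F)*(26 + y)/3)
j = 1/5039 ≈ 0.00019845
j + B(119, -3*(-4)) = 1/5039 + (52/3 - (-26)*(-4) + (⅔)*119 - ⅓*(-3*(-4))*119) = 1/5039 + (52/3 - 26/3*12 + 238/3 - ⅓*12*119) = 1/5039 + (52/3 - 104 + 238/3 - 476) = 1/5039 - 1450/3 = -7306547/15117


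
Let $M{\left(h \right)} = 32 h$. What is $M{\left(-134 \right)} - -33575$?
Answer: $29287$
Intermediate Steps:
$M{\left(-134 \right)} - -33575 = 32 \left(-134\right) - -33575 = -4288 + 33575 = 29287$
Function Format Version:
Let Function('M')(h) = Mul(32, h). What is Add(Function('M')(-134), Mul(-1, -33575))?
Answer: 29287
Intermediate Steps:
Add(Function('M')(-134), Mul(-1, -33575)) = Add(Mul(32, -134), Mul(-1, -33575)) = Add(-4288, 33575) = 29287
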